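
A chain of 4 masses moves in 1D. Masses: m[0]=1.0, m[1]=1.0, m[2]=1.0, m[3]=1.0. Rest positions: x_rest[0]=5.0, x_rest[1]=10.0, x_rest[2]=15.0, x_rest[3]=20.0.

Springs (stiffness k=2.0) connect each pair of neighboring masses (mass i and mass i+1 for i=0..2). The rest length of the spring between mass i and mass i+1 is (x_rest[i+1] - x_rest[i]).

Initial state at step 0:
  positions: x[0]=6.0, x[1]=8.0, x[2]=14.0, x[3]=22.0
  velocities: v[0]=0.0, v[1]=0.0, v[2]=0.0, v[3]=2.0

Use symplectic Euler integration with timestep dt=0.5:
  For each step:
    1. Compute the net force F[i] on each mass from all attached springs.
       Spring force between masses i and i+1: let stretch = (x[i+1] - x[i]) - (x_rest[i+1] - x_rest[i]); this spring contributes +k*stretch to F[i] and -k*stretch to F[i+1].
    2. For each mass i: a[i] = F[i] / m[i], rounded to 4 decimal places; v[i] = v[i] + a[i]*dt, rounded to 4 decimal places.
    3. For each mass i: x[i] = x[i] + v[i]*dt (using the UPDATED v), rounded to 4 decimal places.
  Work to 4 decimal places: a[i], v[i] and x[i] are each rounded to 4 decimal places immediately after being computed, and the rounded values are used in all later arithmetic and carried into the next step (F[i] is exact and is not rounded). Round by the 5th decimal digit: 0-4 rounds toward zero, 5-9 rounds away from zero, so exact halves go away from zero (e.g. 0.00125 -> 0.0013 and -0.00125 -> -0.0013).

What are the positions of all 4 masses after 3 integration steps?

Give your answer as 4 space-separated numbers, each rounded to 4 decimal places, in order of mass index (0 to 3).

Step 0: x=[6.0000 8.0000 14.0000 22.0000] v=[0.0000 0.0000 0.0000 2.0000]
Step 1: x=[4.5000 10.0000 15.0000 21.5000] v=[-3.0000 4.0000 2.0000 -1.0000]
Step 2: x=[3.2500 11.7500 16.7500 20.2500] v=[-2.5000 3.5000 3.5000 -2.5000]
Step 3: x=[3.7500 11.7500 17.7500 19.7500] v=[1.0000 0.0000 2.0000 -1.0000]

Answer: 3.7500 11.7500 17.7500 19.7500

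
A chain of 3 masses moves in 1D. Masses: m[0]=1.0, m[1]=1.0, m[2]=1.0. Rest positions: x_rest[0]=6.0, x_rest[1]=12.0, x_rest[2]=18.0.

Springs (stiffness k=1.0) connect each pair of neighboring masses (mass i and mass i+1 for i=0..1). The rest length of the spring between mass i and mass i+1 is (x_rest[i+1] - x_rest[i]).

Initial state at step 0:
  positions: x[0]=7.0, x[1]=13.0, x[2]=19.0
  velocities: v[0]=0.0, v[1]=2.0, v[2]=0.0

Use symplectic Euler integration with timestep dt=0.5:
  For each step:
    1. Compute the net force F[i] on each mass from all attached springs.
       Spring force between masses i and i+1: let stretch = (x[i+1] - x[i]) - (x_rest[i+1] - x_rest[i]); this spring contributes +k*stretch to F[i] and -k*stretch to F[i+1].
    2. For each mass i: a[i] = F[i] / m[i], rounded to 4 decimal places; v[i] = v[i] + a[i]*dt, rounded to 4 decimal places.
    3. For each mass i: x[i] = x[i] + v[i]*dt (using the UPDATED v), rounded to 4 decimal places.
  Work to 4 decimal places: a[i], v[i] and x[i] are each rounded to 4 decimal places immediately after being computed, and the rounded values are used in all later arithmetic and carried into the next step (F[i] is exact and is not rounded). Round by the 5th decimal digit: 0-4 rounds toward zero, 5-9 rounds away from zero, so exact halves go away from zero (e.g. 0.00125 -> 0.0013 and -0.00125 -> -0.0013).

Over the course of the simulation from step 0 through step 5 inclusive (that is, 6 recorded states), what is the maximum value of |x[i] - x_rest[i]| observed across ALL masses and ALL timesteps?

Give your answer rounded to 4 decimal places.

Step 0: x=[7.0000 13.0000 19.0000] v=[0.0000 2.0000 0.0000]
Step 1: x=[7.0000 14.0000 19.0000] v=[0.0000 2.0000 0.0000]
Step 2: x=[7.2500 14.5000 19.2500] v=[0.5000 1.0000 0.5000]
Step 3: x=[7.8125 14.3750 19.8125] v=[1.1250 -0.2500 1.1250]
Step 4: x=[8.5157 13.9688 20.5157] v=[1.4063 -0.8125 1.4063]
Step 5: x=[9.0822 13.8360 21.0822] v=[1.1329 -0.2656 1.1329]
Max displacement = 3.0822

Answer: 3.0822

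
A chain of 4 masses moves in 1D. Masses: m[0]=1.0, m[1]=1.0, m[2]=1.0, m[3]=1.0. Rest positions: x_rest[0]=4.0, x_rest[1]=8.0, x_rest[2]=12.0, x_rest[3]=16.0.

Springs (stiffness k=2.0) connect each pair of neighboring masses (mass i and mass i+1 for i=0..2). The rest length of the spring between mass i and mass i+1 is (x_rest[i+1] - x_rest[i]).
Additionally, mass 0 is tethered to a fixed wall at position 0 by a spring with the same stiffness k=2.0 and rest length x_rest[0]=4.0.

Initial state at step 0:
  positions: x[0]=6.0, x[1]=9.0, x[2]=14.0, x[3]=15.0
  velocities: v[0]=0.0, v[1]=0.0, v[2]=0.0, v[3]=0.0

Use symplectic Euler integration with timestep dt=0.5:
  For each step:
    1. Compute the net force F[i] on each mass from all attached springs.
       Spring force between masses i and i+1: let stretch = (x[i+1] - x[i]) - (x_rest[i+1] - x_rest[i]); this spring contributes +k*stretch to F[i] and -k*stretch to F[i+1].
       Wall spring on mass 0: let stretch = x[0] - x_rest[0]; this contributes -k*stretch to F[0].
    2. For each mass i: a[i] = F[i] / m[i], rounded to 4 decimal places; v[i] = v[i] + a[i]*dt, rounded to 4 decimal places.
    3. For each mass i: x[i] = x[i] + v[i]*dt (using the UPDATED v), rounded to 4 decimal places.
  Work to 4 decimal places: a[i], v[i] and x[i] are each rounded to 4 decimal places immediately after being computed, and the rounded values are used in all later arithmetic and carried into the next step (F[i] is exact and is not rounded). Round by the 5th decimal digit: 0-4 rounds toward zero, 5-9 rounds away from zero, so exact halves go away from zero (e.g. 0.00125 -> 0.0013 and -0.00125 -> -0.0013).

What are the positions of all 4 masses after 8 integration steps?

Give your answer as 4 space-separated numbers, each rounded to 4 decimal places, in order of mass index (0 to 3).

Step 0: x=[6.0000 9.0000 14.0000 15.0000] v=[0.0000 0.0000 0.0000 0.0000]
Step 1: x=[4.5000 10.0000 12.0000 16.5000] v=[-3.0000 2.0000 -4.0000 3.0000]
Step 2: x=[3.5000 9.2500 11.2500 17.7500] v=[-2.0000 -1.5000 -1.5000 2.5000]
Step 3: x=[3.6250 6.6250 12.7500 17.7500] v=[0.2500 -5.2500 3.0000 0.0000]
Step 4: x=[3.4375 5.5625 13.6875 17.2500] v=[-0.3750 -2.1250 1.8750 -1.0000]
Step 5: x=[2.5938 7.5000 12.3438 16.9688] v=[-1.6875 3.8750 -2.6875 -0.5625]
Step 6: x=[2.9063 9.4063 10.8907 16.3751] v=[0.6249 3.8126 -2.9063 -1.1875]
Step 7: x=[5.0156 8.8048 11.4376 15.0392] v=[4.2186 -1.2030 1.0937 -2.6719]
Step 8: x=[6.5117 7.6251 12.4689 13.9025] v=[2.9922 -2.3594 2.0625 -2.2735]

Answer: 6.5117 7.6251 12.4689 13.9025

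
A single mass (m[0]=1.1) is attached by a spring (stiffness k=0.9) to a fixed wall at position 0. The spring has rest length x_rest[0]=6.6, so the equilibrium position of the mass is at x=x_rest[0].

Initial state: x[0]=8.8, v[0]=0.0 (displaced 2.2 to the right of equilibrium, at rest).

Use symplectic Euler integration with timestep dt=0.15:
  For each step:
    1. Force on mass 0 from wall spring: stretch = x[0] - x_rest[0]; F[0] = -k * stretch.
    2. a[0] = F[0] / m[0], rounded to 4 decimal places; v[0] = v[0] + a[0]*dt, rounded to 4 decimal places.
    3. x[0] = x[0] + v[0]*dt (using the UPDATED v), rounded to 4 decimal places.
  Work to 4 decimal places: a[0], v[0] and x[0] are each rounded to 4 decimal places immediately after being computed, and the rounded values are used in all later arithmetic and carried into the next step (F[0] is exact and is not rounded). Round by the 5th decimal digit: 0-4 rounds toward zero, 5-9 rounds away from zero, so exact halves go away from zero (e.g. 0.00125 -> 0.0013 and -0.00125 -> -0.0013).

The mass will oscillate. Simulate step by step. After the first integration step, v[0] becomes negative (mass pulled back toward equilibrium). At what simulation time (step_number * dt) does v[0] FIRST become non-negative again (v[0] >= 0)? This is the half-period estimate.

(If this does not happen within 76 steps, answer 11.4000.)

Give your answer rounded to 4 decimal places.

Step 0: x=[8.8000] v=[0.0000]
Step 1: x=[8.7595] v=[-0.2700]
Step 2: x=[8.6793] v=[-0.5350]
Step 3: x=[8.5608] v=[-0.7902]
Step 4: x=[8.4062] v=[-1.0308]
Step 5: x=[8.2183] v=[-1.2525]
Step 6: x=[8.0006] v=[-1.4511]
Step 7: x=[7.7572] v=[-1.6230]
Step 8: x=[7.4925] v=[-1.7650]
Step 9: x=[7.2113] v=[-1.8745]
Step 10: x=[6.9189] v=[-1.9495]
Step 11: x=[6.6206] v=[-1.9886]
Step 12: x=[6.3219] v=[-1.9911]
Step 13: x=[6.0284] v=[-1.9570]
Step 14: x=[5.7454] v=[-1.8868]
Step 15: x=[5.4781] v=[-1.7819]
Step 16: x=[5.2315] v=[-1.6442]
Step 17: x=[5.0101] v=[-1.4762]
Step 18: x=[4.8179] v=[-1.2811]
Step 19: x=[4.6585] v=[-1.0624]
Step 20: x=[4.5349] v=[-0.8241]
Step 21: x=[4.4493] v=[-0.5707]
Step 22: x=[4.4033] v=[-0.3067]
Step 23: x=[4.3977] v=[-0.0371]
Step 24: x=[4.4327] v=[0.2332]
First v>=0 after going negative at step 24, time=3.6000

Answer: 3.6000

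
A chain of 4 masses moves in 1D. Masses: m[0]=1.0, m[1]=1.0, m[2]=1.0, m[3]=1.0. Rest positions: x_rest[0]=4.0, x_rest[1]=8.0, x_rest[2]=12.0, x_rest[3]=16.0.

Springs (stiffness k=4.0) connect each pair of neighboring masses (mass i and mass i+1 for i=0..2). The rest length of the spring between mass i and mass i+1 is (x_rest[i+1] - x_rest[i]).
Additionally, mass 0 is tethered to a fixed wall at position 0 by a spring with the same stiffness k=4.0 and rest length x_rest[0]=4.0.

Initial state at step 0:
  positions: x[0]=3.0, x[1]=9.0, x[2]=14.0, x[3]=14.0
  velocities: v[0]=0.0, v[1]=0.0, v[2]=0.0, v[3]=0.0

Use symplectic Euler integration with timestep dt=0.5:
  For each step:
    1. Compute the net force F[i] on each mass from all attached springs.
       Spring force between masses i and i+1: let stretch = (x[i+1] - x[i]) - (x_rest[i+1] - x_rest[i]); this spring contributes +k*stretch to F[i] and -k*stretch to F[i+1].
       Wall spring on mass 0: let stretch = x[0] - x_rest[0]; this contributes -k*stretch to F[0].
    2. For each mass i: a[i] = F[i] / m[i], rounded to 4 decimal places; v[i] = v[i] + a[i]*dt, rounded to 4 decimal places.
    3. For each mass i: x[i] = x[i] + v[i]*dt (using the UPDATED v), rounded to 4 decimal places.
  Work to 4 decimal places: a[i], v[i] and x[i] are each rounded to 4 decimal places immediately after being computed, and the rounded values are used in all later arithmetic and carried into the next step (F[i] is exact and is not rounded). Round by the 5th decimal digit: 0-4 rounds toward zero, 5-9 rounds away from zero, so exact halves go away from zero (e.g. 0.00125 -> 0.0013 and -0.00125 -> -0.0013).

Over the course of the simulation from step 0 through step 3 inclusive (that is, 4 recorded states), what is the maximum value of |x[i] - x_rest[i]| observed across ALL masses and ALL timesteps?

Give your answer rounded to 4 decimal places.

Step 0: x=[3.0000 9.0000 14.0000 14.0000] v=[0.0000 0.0000 0.0000 0.0000]
Step 1: x=[6.0000 8.0000 9.0000 18.0000] v=[6.0000 -2.0000 -10.0000 8.0000]
Step 2: x=[5.0000 6.0000 12.0000 17.0000] v=[-2.0000 -4.0000 6.0000 -2.0000]
Step 3: x=[0.0000 9.0000 14.0000 15.0000] v=[-10.0000 6.0000 4.0000 -4.0000]
Max displacement = 4.0000

Answer: 4.0000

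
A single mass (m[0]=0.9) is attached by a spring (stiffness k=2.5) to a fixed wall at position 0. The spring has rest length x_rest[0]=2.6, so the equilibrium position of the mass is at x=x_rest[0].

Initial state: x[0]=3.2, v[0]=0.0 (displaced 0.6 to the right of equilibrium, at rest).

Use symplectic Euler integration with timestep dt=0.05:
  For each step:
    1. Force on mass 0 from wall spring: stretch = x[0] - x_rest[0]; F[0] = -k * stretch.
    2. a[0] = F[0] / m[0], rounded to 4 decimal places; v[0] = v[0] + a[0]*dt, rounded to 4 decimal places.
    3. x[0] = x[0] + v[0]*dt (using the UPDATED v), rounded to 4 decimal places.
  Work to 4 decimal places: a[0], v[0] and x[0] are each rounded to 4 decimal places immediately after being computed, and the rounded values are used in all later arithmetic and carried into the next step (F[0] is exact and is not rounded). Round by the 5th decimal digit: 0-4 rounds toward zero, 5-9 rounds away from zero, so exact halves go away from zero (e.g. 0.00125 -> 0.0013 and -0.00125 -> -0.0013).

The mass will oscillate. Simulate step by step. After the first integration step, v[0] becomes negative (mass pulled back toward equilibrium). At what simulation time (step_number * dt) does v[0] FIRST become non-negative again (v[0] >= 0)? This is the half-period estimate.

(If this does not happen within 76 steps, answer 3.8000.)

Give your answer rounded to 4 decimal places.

Answer: 1.9000

Derivation:
Step 0: x=[3.2000] v=[0.0000]
Step 1: x=[3.1958] v=[-0.0833]
Step 2: x=[3.1875] v=[-0.1661]
Step 3: x=[3.1751] v=[-0.2477]
Step 4: x=[3.1587] v=[-0.3276]
Step 5: x=[3.1384] v=[-0.4052]
Step 6: x=[3.1144] v=[-0.4800]
Step 7: x=[3.0868] v=[-0.5514]
Step 8: x=[3.0559] v=[-0.6190]
Step 9: x=[3.0218] v=[-0.6823]
Step 10: x=[2.9848] v=[-0.7409]
Step 11: x=[2.9451] v=[-0.7943]
Step 12: x=[2.9030] v=[-0.8422]
Step 13: x=[2.8588] v=[-0.8843]
Step 14: x=[2.8128] v=[-0.9202]
Step 15: x=[2.7653] v=[-0.9498]
Step 16: x=[2.7167] v=[-0.9728]
Step 17: x=[2.6673] v=[-0.9890]
Step 18: x=[2.6174] v=[-0.9983]
Step 19: x=[2.5674] v=[-1.0007]
Step 20: x=[2.5176] v=[-0.9962]
Step 21: x=[2.4684] v=[-0.9848]
Step 22: x=[2.4201] v=[-0.9665]
Step 23: x=[2.3730] v=[-0.9415]
Step 24: x=[2.3275] v=[-0.9100]
Step 25: x=[2.2839] v=[-0.8722]
Step 26: x=[2.2425] v=[-0.8283]
Step 27: x=[2.2036] v=[-0.7786]
Step 28: x=[2.1674] v=[-0.7235]
Step 29: x=[2.1342] v=[-0.6634]
Step 30: x=[2.1043] v=[-0.5987]
Step 31: x=[2.0778] v=[-0.5299]
Step 32: x=[2.0549] v=[-0.4574]
Step 33: x=[2.0358] v=[-0.3817]
Step 34: x=[2.0206] v=[-0.3033]
Step 35: x=[2.0095] v=[-0.2228]
Step 36: x=[2.0025] v=[-0.1408]
Step 37: x=[1.9996] v=[-0.0578]
Step 38: x=[2.0009] v=[0.0256]
First v>=0 after going negative at step 38, time=1.9000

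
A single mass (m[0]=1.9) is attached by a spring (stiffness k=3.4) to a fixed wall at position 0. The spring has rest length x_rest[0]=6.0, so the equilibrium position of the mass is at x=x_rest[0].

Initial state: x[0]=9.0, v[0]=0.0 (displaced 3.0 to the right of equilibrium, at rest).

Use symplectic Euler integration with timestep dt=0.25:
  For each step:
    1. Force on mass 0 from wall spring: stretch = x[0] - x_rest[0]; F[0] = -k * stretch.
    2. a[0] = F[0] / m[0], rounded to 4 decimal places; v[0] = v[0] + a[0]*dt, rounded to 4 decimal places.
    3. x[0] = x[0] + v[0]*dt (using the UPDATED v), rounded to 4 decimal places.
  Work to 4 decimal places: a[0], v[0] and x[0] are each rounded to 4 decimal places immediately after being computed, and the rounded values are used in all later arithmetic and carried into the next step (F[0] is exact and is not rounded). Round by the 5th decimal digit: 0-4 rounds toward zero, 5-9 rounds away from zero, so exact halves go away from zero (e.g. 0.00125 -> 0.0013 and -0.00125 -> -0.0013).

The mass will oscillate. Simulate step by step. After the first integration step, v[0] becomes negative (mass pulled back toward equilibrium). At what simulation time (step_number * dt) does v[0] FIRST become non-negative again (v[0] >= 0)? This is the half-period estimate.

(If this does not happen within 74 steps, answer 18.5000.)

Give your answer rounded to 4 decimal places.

Answer: 2.5000

Derivation:
Step 0: x=[9.0000] v=[0.0000]
Step 1: x=[8.6645] v=[-1.3421]
Step 2: x=[8.0310] v=[-2.5341]
Step 3: x=[7.1703] v=[-3.4427]
Step 4: x=[6.1787] v=[-3.9663]
Step 5: x=[5.1671] v=[-4.0463]
Step 6: x=[4.2487] v=[-3.6737]
Step 7: x=[3.5262] v=[-2.8902]
Step 8: x=[3.0803] v=[-1.7835]
Step 9: x=[2.9610] v=[-0.4773]
Step 10: x=[3.1816] v=[0.8823]
First v>=0 after going negative at step 10, time=2.5000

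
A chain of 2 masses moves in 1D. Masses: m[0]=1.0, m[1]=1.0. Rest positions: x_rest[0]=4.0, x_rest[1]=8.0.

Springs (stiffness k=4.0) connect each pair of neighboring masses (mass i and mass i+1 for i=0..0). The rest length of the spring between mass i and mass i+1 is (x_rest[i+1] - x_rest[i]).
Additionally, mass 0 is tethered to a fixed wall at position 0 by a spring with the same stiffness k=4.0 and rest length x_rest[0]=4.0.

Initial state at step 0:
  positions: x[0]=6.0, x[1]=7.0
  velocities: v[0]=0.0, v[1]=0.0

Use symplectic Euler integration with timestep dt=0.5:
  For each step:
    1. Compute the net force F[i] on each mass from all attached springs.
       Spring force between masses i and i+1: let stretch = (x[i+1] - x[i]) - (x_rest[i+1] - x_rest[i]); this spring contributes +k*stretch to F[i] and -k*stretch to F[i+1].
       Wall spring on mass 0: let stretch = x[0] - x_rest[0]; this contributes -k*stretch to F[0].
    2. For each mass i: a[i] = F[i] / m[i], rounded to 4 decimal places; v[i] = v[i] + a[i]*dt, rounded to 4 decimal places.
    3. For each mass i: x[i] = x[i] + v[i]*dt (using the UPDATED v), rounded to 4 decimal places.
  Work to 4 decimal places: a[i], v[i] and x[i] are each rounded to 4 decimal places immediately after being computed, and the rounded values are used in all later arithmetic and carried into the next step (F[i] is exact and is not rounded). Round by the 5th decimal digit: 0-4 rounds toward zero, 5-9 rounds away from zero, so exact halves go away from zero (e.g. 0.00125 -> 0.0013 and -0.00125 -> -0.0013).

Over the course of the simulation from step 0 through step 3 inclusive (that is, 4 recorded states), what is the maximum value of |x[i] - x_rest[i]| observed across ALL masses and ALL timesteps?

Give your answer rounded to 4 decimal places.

Step 0: x=[6.0000 7.0000] v=[0.0000 0.0000]
Step 1: x=[1.0000 10.0000] v=[-10.0000 6.0000]
Step 2: x=[4.0000 8.0000] v=[6.0000 -4.0000]
Step 3: x=[7.0000 6.0000] v=[6.0000 -4.0000]
Max displacement = 3.0000

Answer: 3.0000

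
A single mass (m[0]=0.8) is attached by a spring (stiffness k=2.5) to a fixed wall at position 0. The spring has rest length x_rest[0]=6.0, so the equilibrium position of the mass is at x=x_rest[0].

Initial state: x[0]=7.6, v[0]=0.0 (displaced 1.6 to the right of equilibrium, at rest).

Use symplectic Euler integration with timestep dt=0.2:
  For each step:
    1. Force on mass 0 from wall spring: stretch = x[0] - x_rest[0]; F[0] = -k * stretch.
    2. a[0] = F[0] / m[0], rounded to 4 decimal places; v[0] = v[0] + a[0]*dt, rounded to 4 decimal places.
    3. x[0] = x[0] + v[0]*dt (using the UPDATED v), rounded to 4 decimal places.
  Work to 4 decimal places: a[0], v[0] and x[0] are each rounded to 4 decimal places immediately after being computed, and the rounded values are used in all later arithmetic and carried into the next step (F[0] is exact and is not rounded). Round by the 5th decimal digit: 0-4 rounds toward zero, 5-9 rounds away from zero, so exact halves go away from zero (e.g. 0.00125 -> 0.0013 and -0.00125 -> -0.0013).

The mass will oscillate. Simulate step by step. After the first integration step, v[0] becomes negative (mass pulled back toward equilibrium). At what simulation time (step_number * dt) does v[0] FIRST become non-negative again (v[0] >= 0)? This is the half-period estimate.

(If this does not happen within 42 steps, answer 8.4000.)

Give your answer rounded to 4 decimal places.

Step 0: x=[7.6000] v=[0.0000]
Step 1: x=[7.4000] v=[-1.0000]
Step 2: x=[7.0250] v=[-1.8750]
Step 3: x=[6.5219] v=[-2.5156]
Step 4: x=[5.9535] v=[-2.8418]
Step 5: x=[5.3910] v=[-2.8127]
Step 6: x=[4.9046] v=[-2.4321]
Step 7: x=[4.5551] v=[-1.7475]
Step 8: x=[4.3862] v=[-0.8444]
Step 9: x=[4.4190] v=[0.1642]
First v>=0 after going negative at step 9, time=1.8000

Answer: 1.8000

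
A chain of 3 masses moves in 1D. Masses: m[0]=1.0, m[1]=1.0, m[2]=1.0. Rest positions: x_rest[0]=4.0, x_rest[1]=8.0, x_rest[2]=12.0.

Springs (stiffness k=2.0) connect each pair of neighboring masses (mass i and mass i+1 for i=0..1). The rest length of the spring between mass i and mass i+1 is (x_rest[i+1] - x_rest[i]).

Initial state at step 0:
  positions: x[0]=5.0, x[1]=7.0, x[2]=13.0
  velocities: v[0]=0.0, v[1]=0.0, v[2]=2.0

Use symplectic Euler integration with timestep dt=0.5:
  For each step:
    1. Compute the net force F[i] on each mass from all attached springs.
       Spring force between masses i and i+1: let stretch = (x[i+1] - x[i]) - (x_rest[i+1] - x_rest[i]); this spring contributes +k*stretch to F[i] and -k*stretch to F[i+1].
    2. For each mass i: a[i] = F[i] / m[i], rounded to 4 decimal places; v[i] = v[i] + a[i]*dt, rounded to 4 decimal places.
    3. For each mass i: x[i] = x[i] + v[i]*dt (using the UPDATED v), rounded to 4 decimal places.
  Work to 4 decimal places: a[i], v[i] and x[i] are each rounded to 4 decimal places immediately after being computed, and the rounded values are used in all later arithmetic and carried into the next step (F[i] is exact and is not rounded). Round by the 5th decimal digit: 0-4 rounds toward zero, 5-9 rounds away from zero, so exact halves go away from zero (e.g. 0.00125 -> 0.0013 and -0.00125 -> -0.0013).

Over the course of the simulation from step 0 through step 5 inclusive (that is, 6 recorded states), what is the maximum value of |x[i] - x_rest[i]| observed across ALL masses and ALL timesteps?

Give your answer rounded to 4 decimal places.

Step 0: x=[5.0000 7.0000 13.0000] v=[0.0000 0.0000 2.0000]
Step 1: x=[4.0000 9.0000 13.0000] v=[-2.0000 4.0000 0.0000]
Step 2: x=[3.5000 10.5000 13.0000] v=[-1.0000 3.0000 0.0000]
Step 3: x=[4.5000 9.7500 13.7500] v=[2.0000 -1.5000 1.5000]
Step 4: x=[6.1250 8.3750 14.5000] v=[3.2500 -2.7500 1.5000]
Step 5: x=[6.8750 8.9375 14.1875] v=[1.5000 1.1250 -0.6250]
Max displacement = 2.8750

Answer: 2.8750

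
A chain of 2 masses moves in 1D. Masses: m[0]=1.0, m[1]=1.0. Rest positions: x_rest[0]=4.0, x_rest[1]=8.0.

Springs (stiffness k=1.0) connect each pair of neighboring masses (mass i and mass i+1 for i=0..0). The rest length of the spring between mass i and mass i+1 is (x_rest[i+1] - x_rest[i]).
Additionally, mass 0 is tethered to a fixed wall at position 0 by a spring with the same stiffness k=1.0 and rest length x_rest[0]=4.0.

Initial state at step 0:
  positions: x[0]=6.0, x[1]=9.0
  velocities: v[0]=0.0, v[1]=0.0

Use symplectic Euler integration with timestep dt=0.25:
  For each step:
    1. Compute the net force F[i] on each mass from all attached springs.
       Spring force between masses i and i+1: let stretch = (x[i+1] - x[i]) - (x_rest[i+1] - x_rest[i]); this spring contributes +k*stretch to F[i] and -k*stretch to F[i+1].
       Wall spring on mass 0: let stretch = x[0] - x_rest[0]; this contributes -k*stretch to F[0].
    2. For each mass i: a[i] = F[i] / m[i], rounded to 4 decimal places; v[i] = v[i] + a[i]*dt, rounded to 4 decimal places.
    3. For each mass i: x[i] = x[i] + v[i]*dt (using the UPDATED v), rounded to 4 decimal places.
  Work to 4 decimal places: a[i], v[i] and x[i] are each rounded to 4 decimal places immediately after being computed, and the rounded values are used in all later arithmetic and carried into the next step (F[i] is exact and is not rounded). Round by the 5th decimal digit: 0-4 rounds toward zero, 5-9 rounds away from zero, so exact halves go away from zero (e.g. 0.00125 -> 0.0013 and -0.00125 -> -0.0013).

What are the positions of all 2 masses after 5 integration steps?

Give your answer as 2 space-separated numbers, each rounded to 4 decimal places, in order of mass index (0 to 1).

Step 0: x=[6.0000 9.0000] v=[0.0000 0.0000]
Step 1: x=[5.8125 9.0625] v=[-0.7500 0.2500]
Step 2: x=[5.4649 9.1719] v=[-1.3906 0.4375]
Step 3: x=[5.0074 9.2996] v=[-1.8301 0.5108]
Step 4: x=[4.5052 9.4091] v=[-2.0089 0.4378]
Step 5: x=[4.0279 9.4621] v=[-1.9092 0.2118]

Answer: 4.0279 9.4621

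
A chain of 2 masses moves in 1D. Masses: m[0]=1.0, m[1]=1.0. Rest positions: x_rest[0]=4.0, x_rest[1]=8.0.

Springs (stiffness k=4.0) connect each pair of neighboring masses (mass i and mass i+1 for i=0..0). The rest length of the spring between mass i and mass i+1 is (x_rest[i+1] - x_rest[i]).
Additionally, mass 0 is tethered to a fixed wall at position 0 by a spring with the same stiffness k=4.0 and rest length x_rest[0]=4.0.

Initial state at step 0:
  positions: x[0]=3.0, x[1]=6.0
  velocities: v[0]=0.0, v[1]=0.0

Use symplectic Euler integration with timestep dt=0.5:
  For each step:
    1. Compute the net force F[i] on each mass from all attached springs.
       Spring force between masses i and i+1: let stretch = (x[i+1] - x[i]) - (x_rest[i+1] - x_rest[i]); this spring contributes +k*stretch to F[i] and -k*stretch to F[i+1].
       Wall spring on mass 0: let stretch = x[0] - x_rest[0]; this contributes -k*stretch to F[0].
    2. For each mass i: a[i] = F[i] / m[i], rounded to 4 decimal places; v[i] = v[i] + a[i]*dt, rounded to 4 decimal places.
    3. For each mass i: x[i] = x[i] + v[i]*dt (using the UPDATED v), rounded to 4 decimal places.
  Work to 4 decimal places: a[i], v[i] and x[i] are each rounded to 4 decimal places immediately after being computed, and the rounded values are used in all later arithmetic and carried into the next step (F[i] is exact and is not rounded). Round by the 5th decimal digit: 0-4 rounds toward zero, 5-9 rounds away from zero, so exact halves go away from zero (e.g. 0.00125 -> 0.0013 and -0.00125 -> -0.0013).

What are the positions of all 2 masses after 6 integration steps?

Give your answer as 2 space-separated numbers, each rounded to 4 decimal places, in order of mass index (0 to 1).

Step 0: x=[3.0000 6.0000] v=[0.0000 0.0000]
Step 1: x=[3.0000 7.0000] v=[0.0000 2.0000]
Step 2: x=[4.0000 8.0000] v=[2.0000 2.0000]
Step 3: x=[5.0000 9.0000] v=[2.0000 2.0000]
Step 4: x=[5.0000 10.0000] v=[0.0000 2.0000]
Step 5: x=[5.0000 10.0000] v=[0.0000 0.0000]
Step 6: x=[5.0000 9.0000] v=[0.0000 -2.0000]

Answer: 5.0000 9.0000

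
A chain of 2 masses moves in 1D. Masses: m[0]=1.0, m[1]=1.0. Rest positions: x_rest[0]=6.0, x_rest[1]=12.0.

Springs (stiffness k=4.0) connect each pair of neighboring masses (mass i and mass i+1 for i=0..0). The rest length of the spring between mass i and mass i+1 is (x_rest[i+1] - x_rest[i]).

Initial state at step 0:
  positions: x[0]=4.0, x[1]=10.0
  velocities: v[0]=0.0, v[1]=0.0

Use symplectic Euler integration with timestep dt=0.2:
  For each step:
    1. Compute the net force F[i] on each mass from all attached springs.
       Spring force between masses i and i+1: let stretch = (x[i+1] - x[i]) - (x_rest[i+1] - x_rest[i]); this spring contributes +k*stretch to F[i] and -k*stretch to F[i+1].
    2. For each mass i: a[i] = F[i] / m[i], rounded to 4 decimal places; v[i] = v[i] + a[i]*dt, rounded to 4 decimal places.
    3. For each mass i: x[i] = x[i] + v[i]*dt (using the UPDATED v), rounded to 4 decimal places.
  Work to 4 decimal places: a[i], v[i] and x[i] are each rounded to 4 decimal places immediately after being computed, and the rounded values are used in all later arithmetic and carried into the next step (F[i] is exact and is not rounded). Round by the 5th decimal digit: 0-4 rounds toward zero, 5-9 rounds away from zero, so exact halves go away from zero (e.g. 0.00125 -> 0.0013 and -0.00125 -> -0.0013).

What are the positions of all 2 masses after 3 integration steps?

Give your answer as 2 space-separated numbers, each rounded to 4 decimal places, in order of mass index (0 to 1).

Step 0: x=[4.0000 10.0000] v=[0.0000 0.0000]
Step 1: x=[4.0000 10.0000] v=[0.0000 0.0000]
Step 2: x=[4.0000 10.0000] v=[0.0000 0.0000]
Step 3: x=[4.0000 10.0000] v=[0.0000 0.0000]

Answer: 4.0000 10.0000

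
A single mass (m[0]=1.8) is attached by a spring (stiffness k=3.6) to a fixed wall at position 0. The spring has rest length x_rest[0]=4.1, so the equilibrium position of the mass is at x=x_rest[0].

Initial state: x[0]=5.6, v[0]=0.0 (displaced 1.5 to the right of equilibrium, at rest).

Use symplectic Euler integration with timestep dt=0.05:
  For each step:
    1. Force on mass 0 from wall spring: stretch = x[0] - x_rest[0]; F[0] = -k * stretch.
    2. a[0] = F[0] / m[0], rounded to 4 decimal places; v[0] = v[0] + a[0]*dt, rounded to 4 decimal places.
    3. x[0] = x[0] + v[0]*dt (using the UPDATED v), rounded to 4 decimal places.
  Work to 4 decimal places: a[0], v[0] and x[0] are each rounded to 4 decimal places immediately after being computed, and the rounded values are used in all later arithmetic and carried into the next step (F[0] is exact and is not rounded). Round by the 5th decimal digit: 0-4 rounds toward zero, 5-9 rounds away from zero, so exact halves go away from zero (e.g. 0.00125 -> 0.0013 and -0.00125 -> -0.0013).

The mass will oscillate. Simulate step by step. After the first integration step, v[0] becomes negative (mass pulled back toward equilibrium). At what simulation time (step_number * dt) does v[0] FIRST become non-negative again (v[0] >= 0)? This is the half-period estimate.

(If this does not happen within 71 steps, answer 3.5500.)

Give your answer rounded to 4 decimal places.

Step 0: x=[5.6000] v=[0.0000]
Step 1: x=[5.5925] v=[-0.1500]
Step 2: x=[5.5775] v=[-0.2993]
Step 3: x=[5.5551] v=[-0.4471]
Step 4: x=[5.5255] v=[-0.5926]
Step 5: x=[5.4887] v=[-0.7352]
Step 6: x=[5.4450] v=[-0.8741]
Step 7: x=[5.3946] v=[-1.0086]
Step 8: x=[5.3377] v=[-1.1381]
Step 9: x=[5.2746] v=[-1.2619]
Step 10: x=[5.2056] v=[-1.3794]
Step 11: x=[5.1311] v=[-1.4900]
Step 12: x=[5.0514] v=[-1.5931]
Step 13: x=[4.9670] v=[-1.6882]
Step 14: x=[4.8783] v=[-1.7749]
Step 15: x=[4.7857] v=[-1.8527]
Step 16: x=[4.6896] v=[-1.9213]
Step 17: x=[4.5906] v=[-1.9803]
Step 18: x=[4.4891] v=[-2.0294]
Step 19: x=[4.3857] v=[-2.0683]
Step 20: x=[4.2809] v=[-2.0969]
Step 21: x=[4.1752] v=[-2.1150]
Step 22: x=[4.0691] v=[-2.1225]
Step 23: x=[3.9631] v=[-2.1194]
Step 24: x=[3.8578] v=[-2.1057]
Step 25: x=[3.7537] v=[-2.0815]
Step 26: x=[3.6514] v=[-2.0469]
Step 27: x=[3.5513] v=[-2.0020]
Step 28: x=[3.4539] v=[-1.9471]
Step 29: x=[3.3598] v=[-1.8825]
Step 30: x=[3.2694] v=[-1.8085]
Step 31: x=[3.1831] v=[-1.7254]
Step 32: x=[3.1014] v=[-1.6337]
Step 33: x=[3.0247] v=[-1.5338]
Step 34: x=[2.9534] v=[-1.4263]
Step 35: x=[2.8878] v=[-1.3116]
Step 36: x=[2.8283] v=[-1.1904]
Step 37: x=[2.7751] v=[-1.0632]
Step 38: x=[2.7286] v=[-0.9307]
Step 39: x=[2.6889] v=[-0.7936]
Step 40: x=[2.6563] v=[-0.6525]
Step 41: x=[2.6309] v=[-0.5081]
Step 42: x=[2.6128] v=[-0.3612]
Step 43: x=[2.6022] v=[-0.2125]
Step 44: x=[2.5991] v=[-0.0627]
Step 45: x=[2.6035] v=[0.0874]
First v>=0 after going negative at step 45, time=2.2500

Answer: 2.2500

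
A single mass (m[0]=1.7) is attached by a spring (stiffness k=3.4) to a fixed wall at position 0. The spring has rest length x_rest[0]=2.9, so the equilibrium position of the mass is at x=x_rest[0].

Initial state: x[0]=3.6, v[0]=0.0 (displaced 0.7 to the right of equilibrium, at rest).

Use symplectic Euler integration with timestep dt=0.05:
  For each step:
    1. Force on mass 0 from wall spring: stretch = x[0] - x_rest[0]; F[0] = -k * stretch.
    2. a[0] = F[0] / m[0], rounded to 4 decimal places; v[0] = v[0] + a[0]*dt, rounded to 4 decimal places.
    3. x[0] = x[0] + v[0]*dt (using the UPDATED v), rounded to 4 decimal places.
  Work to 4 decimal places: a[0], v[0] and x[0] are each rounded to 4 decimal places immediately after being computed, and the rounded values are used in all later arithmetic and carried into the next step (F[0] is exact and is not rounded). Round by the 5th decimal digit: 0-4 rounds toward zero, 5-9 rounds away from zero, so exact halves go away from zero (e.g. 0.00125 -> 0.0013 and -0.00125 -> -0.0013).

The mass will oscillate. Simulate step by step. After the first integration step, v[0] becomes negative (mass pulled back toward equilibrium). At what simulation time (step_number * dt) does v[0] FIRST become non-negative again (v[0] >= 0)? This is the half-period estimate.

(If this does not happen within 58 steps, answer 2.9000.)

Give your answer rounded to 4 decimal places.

Step 0: x=[3.6000] v=[0.0000]
Step 1: x=[3.5965] v=[-0.0700]
Step 2: x=[3.5895] v=[-0.1397]
Step 3: x=[3.5791] v=[-0.2087]
Step 4: x=[3.5653] v=[-0.2766]
Step 5: x=[3.5481] v=[-0.3431]
Step 6: x=[3.5277] v=[-0.4079]
Step 7: x=[3.5042] v=[-0.4707]
Step 8: x=[3.4776] v=[-0.5311]
Step 9: x=[3.4482] v=[-0.5889]
Step 10: x=[3.4160] v=[-0.6437]
Step 11: x=[3.3812] v=[-0.6953]
Step 12: x=[3.3440] v=[-0.7434]
Step 13: x=[3.3046] v=[-0.7878]
Step 14: x=[3.2632] v=[-0.8283]
Step 15: x=[3.2200] v=[-0.8646]
Step 16: x=[3.1752] v=[-0.8966]
Step 17: x=[3.1290] v=[-0.9241]
Step 18: x=[3.0817] v=[-0.9470]
Step 19: x=[3.0334] v=[-0.9652]
Step 20: x=[2.9845] v=[-0.9785]
Step 21: x=[2.9352] v=[-0.9870]
Step 22: x=[2.8857] v=[-0.9905]
Step 23: x=[2.8362] v=[-0.9891]
Step 24: x=[2.7871] v=[-0.9827]
Step 25: x=[2.7385] v=[-0.9714]
Step 26: x=[2.6907] v=[-0.9553]
Step 27: x=[2.6440] v=[-0.9344]
Step 28: x=[2.5986] v=[-0.9088]
Step 29: x=[2.5547] v=[-0.8787]
Step 30: x=[2.5125] v=[-0.8442]
Step 31: x=[2.4722] v=[-0.8055]
Step 32: x=[2.4341] v=[-0.7627]
Step 33: x=[2.3983] v=[-0.7161]
Step 34: x=[2.3650] v=[-0.6659]
Step 35: x=[2.3344] v=[-0.6124]
Step 36: x=[2.3066] v=[-0.5558]
Step 37: x=[2.2818] v=[-0.4965]
Step 38: x=[2.2601] v=[-0.4347]
Step 39: x=[2.2416] v=[-0.3707]
Step 40: x=[2.2264] v=[-0.3049]
Step 41: x=[2.2145] v=[-0.2375]
Step 42: x=[2.2061] v=[-0.1690]
Step 43: x=[2.2011] v=[-0.0996]
Step 44: x=[2.1996] v=[-0.0297]
Step 45: x=[2.2016] v=[0.0403]
First v>=0 after going negative at step 45, time=2.2500

Answer: 2.2500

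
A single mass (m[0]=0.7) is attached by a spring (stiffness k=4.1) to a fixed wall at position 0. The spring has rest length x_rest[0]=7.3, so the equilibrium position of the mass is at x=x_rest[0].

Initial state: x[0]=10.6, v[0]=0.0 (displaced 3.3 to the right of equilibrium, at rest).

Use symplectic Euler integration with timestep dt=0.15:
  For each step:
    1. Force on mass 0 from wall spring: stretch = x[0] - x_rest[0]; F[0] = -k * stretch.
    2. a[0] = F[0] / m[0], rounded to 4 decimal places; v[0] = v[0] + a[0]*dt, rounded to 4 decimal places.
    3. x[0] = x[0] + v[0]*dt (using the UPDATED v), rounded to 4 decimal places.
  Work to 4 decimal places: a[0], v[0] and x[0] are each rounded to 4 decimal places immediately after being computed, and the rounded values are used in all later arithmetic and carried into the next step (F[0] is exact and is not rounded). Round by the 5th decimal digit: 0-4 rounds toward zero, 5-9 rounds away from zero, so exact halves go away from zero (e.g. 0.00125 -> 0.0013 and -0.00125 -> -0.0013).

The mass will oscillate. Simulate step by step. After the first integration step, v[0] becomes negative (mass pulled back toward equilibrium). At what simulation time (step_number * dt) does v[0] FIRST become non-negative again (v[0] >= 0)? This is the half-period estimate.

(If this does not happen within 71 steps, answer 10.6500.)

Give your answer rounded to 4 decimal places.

Step 0: x=[10.6000] v=[0.0000]
Step 1: x=[10.1651] v=[-2.8993]
Step 2: x=[9.3526] v=[-5.4165]
Step 3: x=[8.2696] v=[-7.2199]
Step 4: x=[7.0588] v=[-8.0718]
Step 5: x=[5.8798] v=[-7.8599]
Step 6: x=[4.8880] v=[-6.6122]
Step 7: x=[4.2140] v=[-4.4931]
Step 8: x=[3.9467] v=[-1.7818]
Step 9: x=[4.1213] v=[1.1643]
First v>=0 after going negative at step 9, time=1.3500

Answer: 1.3500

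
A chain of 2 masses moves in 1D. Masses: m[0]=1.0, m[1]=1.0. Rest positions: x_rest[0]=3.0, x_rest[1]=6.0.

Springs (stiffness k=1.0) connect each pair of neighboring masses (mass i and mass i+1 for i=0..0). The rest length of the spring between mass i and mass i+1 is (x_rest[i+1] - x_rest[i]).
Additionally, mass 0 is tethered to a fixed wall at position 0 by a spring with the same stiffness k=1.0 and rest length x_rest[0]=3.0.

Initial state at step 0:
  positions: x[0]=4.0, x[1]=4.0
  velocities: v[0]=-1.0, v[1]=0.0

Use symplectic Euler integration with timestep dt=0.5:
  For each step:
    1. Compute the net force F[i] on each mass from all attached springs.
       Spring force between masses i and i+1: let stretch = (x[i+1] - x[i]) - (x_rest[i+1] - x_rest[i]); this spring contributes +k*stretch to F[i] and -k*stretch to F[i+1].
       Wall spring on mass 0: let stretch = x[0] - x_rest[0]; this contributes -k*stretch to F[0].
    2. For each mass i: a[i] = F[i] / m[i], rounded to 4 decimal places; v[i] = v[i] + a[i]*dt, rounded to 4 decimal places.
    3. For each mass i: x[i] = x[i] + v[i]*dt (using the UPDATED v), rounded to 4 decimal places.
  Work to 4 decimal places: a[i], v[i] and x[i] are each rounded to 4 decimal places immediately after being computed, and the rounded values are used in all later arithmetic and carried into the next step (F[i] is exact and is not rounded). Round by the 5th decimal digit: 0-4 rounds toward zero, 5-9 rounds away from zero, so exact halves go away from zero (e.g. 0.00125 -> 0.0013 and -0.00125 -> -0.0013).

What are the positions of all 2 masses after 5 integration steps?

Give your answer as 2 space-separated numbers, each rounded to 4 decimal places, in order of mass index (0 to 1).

Step 0: x=[4.0000 4.0000] v=[-1.0000 0.0000]
Step 1: x=[2.5000 4.7500] v=[-3.0000 1.5000]
Step 2: x=[0.9375 5.6875] v=[-3.1250 1.8750]
Step 3: x=[0.3281 6.1875] v=[-1.2188 1.0000]
Step 4: x=[1.1016 5.9727] v=[1.5469 -0.4297]
Step 5: x=[2.8175 5.2901] v=[3.4317 -1.3653]

Answer: 2.8175 5.2901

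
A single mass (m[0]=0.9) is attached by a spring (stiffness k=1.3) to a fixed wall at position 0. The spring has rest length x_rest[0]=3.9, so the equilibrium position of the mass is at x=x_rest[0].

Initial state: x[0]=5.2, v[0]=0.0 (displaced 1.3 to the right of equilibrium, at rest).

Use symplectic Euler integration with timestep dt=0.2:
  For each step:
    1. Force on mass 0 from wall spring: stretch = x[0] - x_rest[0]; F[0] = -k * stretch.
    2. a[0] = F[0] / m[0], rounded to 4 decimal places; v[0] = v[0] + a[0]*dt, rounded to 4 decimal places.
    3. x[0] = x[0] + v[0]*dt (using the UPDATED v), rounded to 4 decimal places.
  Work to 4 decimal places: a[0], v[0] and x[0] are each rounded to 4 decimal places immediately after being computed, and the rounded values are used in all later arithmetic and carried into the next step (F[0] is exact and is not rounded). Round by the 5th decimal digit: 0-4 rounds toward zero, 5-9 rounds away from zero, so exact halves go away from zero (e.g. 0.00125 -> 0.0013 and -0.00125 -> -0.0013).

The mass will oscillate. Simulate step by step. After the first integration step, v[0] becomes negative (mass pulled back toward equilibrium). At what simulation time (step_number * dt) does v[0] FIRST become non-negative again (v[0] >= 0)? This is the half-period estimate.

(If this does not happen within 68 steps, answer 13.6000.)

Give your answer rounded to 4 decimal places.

Answer: 2.8000

Derivation:
Step 0: x=[5.2000] v=[0.0000]
Step 1: x=[5.1249] v=[-0.3756]
Step 2: x=[4.9790] v=[-0.7295]
Step 3: x=[4.7708] v=[-1.0412]
Step 4: x=[4.5122] v=[-1.2928]
Step 5: x=[4.2183] v=[-1.4697]
Step 6: x=[3.9060] v=[-1.5617]
Step 7: x=[3.5933] v=[-1.5634]
Step 8: x=[3.2983] v=[-1.4748]
Step 9: x=[3.0381] v=[-1.3010]
Step 10: x=[2.8277] v=[-1.0520]
Step 11: x=[2.6793] v=[-0.7422]
Step 12: x=[2.6014] v=[-0.3896]
Step 13: x=[2.5985] v=[-0.0144]
Step 14: x=[2.6708] v=[0.3616]
First v>=0 after going negative at step 14, time=2.8000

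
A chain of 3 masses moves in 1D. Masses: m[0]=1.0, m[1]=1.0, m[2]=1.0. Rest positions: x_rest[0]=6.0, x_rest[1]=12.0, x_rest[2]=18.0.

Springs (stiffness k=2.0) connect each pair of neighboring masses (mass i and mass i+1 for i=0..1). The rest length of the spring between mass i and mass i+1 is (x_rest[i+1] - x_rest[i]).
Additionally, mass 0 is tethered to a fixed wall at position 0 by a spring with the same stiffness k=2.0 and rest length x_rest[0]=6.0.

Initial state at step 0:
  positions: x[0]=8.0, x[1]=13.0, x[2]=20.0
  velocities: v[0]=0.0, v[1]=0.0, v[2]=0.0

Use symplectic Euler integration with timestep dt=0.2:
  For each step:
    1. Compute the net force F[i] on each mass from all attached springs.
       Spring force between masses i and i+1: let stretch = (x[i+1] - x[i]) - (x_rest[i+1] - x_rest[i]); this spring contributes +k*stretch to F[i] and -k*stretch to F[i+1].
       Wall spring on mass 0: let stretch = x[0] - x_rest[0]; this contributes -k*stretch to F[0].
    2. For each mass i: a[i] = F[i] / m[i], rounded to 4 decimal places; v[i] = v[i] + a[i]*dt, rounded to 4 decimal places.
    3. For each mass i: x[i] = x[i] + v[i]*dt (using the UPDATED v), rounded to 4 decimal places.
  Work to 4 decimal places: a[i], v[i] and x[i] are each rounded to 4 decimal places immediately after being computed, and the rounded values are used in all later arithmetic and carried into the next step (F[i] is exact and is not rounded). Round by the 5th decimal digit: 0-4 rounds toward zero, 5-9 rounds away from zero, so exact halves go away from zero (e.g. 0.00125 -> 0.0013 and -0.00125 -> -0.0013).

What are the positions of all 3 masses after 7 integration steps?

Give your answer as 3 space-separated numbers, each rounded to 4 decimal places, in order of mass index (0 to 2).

Step 0: x=[8.0000 13.0000 20.0000] v=[0.0000 0.0000 0.0000]
Step 1: x=[7.7600 13.1600 19.9200] v=[-1.2000 0.8000 -0.4000]
Step 2: x=[7.3312 13.4288 19.7792] v=[-2.1440 1.3440 -0.7040]
Step 3: x=[6.8037 13.7178 19.6104] v=[-2.6374 1.4451 -0.8442]
Step 4: x=[6.2851 13.9251 19.4502] v=[-2.5932 1.0365 -0.8012]
Step 5: x=[5.8749 13.9632 19.3280] v=[-2.0512 0.1905 -0.6112]
Step 6: x=[5.6417 13.7834 19.2566] v=[-1.1658 -0.8989 -0.3571]
Step 7: x=[5.6085 13.3901 19.2273] v=[-0.1658 -1.9663 -0.1464]

Answer: 5.6085 13.3901 19.2273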